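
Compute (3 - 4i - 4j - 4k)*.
3 + 4i + 4j + 4k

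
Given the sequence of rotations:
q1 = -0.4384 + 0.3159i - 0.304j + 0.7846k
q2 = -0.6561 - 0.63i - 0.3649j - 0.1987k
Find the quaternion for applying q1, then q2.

q2 · q1 = 0.5316 - 0.2778i + 0.791j - 0.1209k
0.5316 - 0.2778i + 0.791j - 0.1209k


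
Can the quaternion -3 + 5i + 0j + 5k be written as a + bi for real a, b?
No. The quaternion -3 + 5i + 5k has j-coefficient y = 0 and k-coefficient z = 5, not both zero, so it does not lie in the complex subalgebra spanned by 1 and i.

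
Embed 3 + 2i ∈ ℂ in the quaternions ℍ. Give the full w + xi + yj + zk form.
3 + 2i + 0j + 0k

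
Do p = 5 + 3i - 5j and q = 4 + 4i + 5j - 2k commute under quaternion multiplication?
No: pq = 33 + 42i + 11j + 25k ≠ 33 + 22i - j - 45k = qp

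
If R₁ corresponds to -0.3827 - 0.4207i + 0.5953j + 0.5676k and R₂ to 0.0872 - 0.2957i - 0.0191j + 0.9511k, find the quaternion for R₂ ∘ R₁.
-0.6862 - 0.5006i - 0.1731j - 0.4986k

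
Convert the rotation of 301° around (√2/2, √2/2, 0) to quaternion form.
-0.8704 + 0.3482i + 0.3482j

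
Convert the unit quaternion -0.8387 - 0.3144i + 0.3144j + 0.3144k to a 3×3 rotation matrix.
[[0.6046, 0.3297, -0.7251], [-0.7251, 0.6046, -0.3297], [0.3297, 0.7251, 0.6046]]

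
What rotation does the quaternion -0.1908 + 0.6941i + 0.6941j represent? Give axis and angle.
axis = (√2/2, √2/2, 0), θ = 202°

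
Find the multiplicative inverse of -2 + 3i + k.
-0.1429 - 0.2143i - 0.0714k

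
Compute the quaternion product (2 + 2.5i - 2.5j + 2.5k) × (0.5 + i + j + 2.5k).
-5.25 - 5.5i - 3j + 11.25k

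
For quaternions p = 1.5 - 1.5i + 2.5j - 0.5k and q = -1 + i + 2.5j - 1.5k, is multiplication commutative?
No: pq = -7 + 0.5i - 1.5j - 8k ≠ -7 + 5.5i + 4j + 4.5k = qp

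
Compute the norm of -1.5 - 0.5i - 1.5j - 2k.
2.958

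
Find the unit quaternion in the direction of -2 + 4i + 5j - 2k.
-0.2857 + 0.5714i + 0.7143j - 0.2857k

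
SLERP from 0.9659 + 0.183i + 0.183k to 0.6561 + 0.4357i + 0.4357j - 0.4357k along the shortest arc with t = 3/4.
0.7961 + 0.3987i + 0.3468j - 0.2949k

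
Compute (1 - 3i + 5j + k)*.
1 + 3i - 5j - k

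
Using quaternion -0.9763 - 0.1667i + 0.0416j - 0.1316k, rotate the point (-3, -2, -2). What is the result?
(-2.269, -1.876, -2.886)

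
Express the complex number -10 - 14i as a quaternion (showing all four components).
-10 - 14i + 0j + 0k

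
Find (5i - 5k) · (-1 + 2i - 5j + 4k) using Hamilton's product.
10 - 30i - 30j - 20k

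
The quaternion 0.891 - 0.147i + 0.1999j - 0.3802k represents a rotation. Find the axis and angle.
axis = (-0.3238, 0.4403, -0.8374), θ = 54°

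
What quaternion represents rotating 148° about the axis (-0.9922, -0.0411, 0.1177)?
0.2756 - 0.9538i - 0.0395j + 0.1131k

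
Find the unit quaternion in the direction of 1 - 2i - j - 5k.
0.1796 - 0.3592i - 0.1796j - 0.898k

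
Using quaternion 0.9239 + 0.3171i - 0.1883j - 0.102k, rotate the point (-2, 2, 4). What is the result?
(-3.329, -0.018, 3.594)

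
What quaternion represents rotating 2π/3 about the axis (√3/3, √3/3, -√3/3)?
0.5 + 0.5i + 0.5j - 0.5k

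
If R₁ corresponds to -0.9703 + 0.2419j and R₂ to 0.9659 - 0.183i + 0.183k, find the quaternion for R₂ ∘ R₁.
-0.9372 + 0.1333i + 0.2337j - 0.2218k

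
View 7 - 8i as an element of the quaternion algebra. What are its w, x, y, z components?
7 - 8i + 0j + 0k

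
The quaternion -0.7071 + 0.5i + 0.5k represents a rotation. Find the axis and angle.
axis = (√2/2, 0, √2/2), θ = 3π/2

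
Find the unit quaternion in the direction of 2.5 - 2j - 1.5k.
0.7071 - 0.5657j - 0.4243k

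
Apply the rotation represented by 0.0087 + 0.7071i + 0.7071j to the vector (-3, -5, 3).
(-4.963, -3.037, -3.024)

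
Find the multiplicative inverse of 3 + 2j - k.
0.2143 - 0.1429j + 0.0714k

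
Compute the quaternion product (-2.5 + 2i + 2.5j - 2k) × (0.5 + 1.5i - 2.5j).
2 - 7.75i + 4.5j - 9.75k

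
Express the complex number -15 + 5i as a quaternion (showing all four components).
-15 + 5i + 0j + 0k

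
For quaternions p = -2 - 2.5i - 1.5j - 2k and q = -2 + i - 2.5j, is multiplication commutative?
No: pq = 2.75 - 2i + 6j + 11.75k ≠ 2.75 + 8i + 10j - 3.75k = qp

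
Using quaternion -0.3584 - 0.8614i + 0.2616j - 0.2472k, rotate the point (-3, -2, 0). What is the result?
(-0.967, 2.033, -2.816)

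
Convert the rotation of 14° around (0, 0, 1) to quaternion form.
0.9925 + 0.1219k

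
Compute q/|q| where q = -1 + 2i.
-0.4472 + 0.8944i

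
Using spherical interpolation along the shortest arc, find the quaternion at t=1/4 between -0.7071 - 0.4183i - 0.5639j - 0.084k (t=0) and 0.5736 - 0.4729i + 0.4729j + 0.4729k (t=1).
-0.7462 - 0.2001i - 0.5996j - 0.2089k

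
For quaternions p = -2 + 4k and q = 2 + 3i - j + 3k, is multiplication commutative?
No: pq = -16 - 2i + 14j + 2k ≠ -16 - 10i - 10j + 2k = qp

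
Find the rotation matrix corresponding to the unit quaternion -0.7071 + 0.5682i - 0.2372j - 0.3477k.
[[0.6457, -0.7613, -0.0597], [0.2222, 0.1125, 0.9685], [-0.7306, -0.6386, 0.2418]]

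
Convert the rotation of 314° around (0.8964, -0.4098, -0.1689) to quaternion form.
-0.9205 + 0.3503i - 0.1601j - 0.066k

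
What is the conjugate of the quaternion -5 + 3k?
-5 - 3k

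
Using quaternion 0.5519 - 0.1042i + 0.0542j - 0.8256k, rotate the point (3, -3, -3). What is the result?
(-4.503, -1.69, -1.967)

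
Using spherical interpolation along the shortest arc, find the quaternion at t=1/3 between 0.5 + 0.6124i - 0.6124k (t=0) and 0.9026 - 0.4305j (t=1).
0.7392 + 0.4602i - 0.1733j - 0.4602k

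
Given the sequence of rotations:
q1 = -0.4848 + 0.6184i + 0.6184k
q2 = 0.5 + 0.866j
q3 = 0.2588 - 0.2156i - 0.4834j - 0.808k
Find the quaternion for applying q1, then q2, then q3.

q2 · q1 = -0.2424 + 0.8447i - 0.4198j - 0.2263k
q3 · q2 · q1 = -0.2664 + 0.0411i - 0.7228j + 0.6361k
-0.2664 + 0.0411i - 0.7228j + 0.6361k


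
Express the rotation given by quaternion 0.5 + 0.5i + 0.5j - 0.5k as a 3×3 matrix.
[[0, 1, 0], [0, 0, -1], [-1, 0, 0]]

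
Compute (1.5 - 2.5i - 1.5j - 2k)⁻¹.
0.1017 + 0.1695i + 0.1017j + 0.1356k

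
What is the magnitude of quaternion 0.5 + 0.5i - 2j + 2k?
2.915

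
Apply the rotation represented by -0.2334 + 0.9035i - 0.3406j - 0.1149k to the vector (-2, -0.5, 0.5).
(-1.173, 1.703, 0.473)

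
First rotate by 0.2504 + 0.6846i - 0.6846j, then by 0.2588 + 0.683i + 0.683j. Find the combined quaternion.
0.0648 + 0.3482i - 0.0062j - 0.9352k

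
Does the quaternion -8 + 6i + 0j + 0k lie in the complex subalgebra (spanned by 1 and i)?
Yes. The quaternion -8 + 6i has j- and k-coefficients y = z = 0, so it lies in the complex subalgebra spanned by 1 and i.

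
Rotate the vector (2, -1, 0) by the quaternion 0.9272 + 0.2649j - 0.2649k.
(0.947, -1.842, -0.842)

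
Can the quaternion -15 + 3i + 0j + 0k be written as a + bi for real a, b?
Yes. The quaternion -15 + 3i has j- and k-coefficients y = z = 0, so it lies in the complex subalgebra spanned by 1 and i.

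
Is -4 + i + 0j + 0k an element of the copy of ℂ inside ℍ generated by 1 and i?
Yes. The quaternion -4 + i has j- and k-coefficients y = z = 0, so it lies in the complex subalgebra spanned by 1 and i.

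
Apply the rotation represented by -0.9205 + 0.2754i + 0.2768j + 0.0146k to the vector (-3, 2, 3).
(-3.685, 2.864, -0.466)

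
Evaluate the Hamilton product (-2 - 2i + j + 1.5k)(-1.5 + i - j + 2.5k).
2.25 + 5i + 7j - 6.25k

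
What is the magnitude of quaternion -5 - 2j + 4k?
√45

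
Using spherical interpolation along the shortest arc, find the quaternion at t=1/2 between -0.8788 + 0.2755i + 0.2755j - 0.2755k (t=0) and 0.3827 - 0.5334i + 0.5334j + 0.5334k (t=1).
-0.7324 + 0.4696i - 0.1497j - 0.4696k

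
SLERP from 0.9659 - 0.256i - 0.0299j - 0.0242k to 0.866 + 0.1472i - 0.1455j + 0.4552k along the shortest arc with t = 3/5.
0.9554 - 0.0163i - 0.1042j + 0.2759k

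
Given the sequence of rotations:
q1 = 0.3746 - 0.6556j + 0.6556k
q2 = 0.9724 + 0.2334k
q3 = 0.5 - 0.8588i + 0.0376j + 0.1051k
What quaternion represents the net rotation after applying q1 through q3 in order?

q2 · q1 = 0.2112 + 0.153i - 0.6375j + 0.7249k
q3 · q2 · q1 = 0.1848 - 0.0106i + 0.3278j + 0.9264k
0.1848 - 0.0106i + 0.3278j + 0.9264k


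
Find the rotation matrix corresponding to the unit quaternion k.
[[-1, 0, 0], [0, -1, 0], [0, 0, 1]]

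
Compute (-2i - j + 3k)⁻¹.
0.1429i + 0.0714j - 0.2143k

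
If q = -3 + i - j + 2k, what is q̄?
-3 - i + j - 2k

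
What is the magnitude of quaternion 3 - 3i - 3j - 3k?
6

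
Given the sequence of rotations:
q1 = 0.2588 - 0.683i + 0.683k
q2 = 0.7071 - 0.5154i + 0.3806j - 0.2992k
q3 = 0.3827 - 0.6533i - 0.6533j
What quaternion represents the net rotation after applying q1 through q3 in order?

q2 · q1 = 0.0353 - 0.3564i + 0.6549j + 0.6655k
q3 · q2 · q1 = 0.2085 - 0.5942i + 0.6623j - 0.406k
0.2085 - 0.5942i + 0.6623j - 0.406k


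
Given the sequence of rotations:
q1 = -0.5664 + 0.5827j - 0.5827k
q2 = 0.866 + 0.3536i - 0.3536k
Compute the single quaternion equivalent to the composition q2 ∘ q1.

q2 · q1 = -0.6965 + 0.0058i + 0.7107j - 0.0983k
-0.6965 + 0.0058i + 0.7107j - 0.0983k


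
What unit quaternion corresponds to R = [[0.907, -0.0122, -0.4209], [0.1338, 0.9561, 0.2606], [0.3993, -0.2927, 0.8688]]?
0.9659 - 0.1432i - 0.2123j + 0.0378k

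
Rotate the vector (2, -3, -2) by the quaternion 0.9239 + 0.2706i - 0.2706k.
(0.5, -2.121, -3.5)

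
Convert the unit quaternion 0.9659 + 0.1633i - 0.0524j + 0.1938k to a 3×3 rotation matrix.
[[0.9194, -0.3915, -0.0379], [0.3573, 0.8715, -0.3358], [0.1645, 0.2952, 0.9412]]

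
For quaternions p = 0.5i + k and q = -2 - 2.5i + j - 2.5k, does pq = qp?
No: pq = 3.75 - 2i - 1.25j - 1.5k ≠ 3.75 + 1.25j - 2.5k = qp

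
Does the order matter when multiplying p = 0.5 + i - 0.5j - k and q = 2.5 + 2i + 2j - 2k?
Yes: pq = -1.75 + 6.5i - 0.25j - 0.5k ≠ -1.75 + 0.5i - 0.25j - 6.5k = qp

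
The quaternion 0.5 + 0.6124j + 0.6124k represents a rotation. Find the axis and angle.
axis = (0, √2/2, √2/2), θ = 2π/3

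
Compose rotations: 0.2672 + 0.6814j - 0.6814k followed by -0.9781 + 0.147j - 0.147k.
-0.4617 - 0.6272j + 0.6272k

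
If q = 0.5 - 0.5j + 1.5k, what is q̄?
0.5 + 0.5j - 1.5k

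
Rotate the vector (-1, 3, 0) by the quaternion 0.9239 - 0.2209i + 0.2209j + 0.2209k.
(-2.322, 2.104, -0.426)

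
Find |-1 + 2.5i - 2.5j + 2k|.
4.183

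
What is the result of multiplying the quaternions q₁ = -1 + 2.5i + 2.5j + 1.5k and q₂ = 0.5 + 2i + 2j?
-10.5 - 3.75i + 2.25j + 0.75k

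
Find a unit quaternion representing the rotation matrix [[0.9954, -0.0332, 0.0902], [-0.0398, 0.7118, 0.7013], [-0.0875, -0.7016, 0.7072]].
0.9239 - 0.3796i + 0.0481j - 0.0018k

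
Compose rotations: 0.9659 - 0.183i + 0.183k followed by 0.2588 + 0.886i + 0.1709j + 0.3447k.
0.349 + 0.8397i - 0.0601j + 0.4116k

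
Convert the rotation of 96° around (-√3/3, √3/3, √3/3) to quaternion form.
0.6691 - 0.4291i + 0.4291j + 0.4291k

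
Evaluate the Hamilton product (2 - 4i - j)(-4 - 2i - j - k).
-17 + 13i - 2j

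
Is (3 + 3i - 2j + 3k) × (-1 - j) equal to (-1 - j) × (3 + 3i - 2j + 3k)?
No: pq = -5 - j - 6k ≠ -5 - 6i - j = qp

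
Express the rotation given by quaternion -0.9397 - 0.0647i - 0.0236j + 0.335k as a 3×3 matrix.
[[0.7744, 0.6327, 0.001], [-0.6265, 0.7672, -0.1374], [-0.0877, 0.1058, 0.9905]]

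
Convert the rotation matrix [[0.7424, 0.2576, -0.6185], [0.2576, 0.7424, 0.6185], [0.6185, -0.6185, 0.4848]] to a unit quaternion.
0.8616 - 0.3589i - 0.3589j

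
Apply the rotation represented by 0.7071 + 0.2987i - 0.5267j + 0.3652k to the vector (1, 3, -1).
(-1.788, 2.673, 0.809)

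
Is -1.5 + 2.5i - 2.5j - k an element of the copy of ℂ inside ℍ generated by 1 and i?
No. The quaternion -1.5 + 2.5i - 2.5j - k has j-coefficient y = -2.5 and k-coefficient z = -1, not both zero, so it does not lie in the complex subalgebra spanned by 1 and i.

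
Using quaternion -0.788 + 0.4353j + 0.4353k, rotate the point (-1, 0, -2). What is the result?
(1.13, -0.072, -1.928)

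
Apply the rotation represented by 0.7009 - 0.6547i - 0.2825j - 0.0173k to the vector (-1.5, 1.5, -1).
(-0.295, -1.233, -1.973)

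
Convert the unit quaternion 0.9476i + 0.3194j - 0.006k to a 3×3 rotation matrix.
[[0.7959, 0.6053, -0.0114], [0.6053, -0.796, -0.0038], [-0.0114, -0.0038, -0.9999]]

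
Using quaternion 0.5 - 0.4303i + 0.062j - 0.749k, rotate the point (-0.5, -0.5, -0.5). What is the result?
(-0.636, 0.479, -0.341)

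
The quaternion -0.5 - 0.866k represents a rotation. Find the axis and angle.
axis = (0, 0, -1), θ = 4π/3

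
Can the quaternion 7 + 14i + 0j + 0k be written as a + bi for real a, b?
Yes. The quaternion 7 + 14i has j- and k-coefficients y = z = 0, so it lies in the complex subalgebra spanned by 1 and i.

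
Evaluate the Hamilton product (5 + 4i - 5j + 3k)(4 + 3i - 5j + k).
-20 + 41i - 40j + 12k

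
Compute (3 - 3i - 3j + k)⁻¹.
0.1071 + 0.1071i + 0.1071j - 0.0357k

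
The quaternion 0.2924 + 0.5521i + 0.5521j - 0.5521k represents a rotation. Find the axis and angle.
axis = (√3/3, √3/3, -√3/3), θ = 146°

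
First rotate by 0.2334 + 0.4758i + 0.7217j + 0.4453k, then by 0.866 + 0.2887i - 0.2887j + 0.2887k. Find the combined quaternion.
0.1446 + 0.1425i + 0.5664j + 0.7987k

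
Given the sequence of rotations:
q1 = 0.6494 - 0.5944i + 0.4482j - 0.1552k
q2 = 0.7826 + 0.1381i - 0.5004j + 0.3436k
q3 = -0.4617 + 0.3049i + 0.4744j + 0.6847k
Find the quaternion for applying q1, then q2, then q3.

q2 · q1 = 0.8679 - 0.4518i - 0.157j - 0.1339k
q3 · q2 · q1 = -0.0968 + 0.5172i + 0.2157j + 0.8225k
-0.0968 + 0.5172i + 0.2157j + 0.8225k


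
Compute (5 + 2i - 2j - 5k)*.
5 - 2i + 2j + 5k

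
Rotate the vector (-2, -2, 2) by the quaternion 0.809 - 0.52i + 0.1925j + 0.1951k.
(-0.451, 0.836, 3.331)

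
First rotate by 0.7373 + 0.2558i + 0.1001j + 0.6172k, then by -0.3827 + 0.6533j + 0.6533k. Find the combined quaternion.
-0.7508 + 0.2399i + 0.6105j + 0.0784k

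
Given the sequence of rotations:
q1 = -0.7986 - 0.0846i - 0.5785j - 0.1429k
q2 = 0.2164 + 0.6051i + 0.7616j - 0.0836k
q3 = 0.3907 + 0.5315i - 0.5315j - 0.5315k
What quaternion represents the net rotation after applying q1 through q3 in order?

q2 · q1 = 0.307 - 0.6587i - 0.6399j - 0.2498k
q3 · q2 · q1 = -0.0028 - 0.3015i + 0.0697j - 0.951k
-0.0028 - 0.3015i + 0.0697j - 0.951k


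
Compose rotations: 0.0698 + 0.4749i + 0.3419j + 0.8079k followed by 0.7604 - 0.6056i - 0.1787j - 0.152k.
0.5246 + 0.2264i + 0.6646j + 0.4815k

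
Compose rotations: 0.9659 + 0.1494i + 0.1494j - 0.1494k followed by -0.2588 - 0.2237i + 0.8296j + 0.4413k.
-0.2746 - 0.4446i + 0.7952j + 0.3076k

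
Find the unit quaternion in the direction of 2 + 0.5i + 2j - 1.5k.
0.6172 + 0.1543i + 0.6172j - 0.4629k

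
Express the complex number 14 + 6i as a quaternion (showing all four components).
14 + 6i + 0j + 0k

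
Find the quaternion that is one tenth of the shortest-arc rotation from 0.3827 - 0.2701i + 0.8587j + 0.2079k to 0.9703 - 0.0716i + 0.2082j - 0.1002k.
0.4707 - 0.2597i + 0.8234j + 0.1816k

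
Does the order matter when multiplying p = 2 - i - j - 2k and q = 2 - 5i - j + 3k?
Yes: pq = 4 - 17i + 9j - 2k ≠ 4 - 7i - 17j + 6k = qp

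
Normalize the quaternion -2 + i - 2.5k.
-0.5963 + 0.2981i - 0.7454k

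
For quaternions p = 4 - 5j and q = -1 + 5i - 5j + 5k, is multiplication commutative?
No: pq = -29 - 5i - 15j + 45k ≠ -29 + 45i - 15j - 5k = qp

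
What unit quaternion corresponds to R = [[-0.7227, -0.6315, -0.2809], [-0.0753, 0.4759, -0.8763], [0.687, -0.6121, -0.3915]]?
-0.3007 - 0.2196i + 0.8047j - 0.4624k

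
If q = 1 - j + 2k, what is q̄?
1 + j - 2k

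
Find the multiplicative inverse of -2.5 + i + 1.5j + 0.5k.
-0.2564 - 0.1026i - 0.1538j - 0.0513k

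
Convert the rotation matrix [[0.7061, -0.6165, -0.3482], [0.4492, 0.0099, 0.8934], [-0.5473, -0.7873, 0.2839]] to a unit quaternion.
0.7071 - 0.5942i + 0.0704j + 0.3768k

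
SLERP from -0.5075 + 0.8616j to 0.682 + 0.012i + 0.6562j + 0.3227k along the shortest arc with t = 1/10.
-0.3935 + 0.0017i + 0.9182j + 0.0445k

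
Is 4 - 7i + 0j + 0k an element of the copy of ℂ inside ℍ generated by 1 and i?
Yes. The quaternion 4 - 7i has j- and k-coefficients y = z = 0, so it lies in the complex subalgebra spanned by 1 and i.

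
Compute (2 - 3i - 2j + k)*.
2 + 3i + 2j - k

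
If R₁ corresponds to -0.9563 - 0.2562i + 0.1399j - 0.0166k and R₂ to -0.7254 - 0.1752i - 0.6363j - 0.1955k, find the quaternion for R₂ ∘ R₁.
0.7346 + 0.3913i + 0.5542j + 0.0115k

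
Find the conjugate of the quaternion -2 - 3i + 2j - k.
-2 + 3i - 2j + k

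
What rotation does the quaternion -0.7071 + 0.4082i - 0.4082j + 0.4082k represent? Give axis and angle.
axis = (√3/3, -√3/3, √3/3), θ = 3π/2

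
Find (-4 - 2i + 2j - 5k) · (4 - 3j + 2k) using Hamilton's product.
-19i + 24j - 22k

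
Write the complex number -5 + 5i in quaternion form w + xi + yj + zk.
-5 + 5i + 0j + 0k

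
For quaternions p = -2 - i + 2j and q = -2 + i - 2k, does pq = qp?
No: pq = 5 - 4i - 6j + 2k ≠ 5 + 4i - 2j + 6k = qp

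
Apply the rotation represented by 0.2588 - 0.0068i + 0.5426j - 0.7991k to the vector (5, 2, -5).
(-4.976, 1.659, -5.147)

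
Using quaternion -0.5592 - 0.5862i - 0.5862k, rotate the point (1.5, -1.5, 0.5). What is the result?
(1.796, 1.217, 0.204)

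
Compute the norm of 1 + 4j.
√17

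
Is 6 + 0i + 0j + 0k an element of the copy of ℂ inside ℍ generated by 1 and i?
Yes. The quaternion 6 has j- and k-coefficients y = z = 0, so it lies in the complex subalgebra spanned by 1 and i.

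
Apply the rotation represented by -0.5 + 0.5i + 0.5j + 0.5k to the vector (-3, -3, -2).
(-3, -2, -3)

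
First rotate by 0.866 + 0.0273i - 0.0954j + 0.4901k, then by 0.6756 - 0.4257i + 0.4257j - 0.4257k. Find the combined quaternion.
0.8459 - 0.1822i + 0.5012j - 0.0086k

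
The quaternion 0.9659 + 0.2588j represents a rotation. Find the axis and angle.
axis = (0, 1, 0), θ = π/6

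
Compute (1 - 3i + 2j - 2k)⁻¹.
0.0556 + 0.1667i - 0.1111j + 0.1111k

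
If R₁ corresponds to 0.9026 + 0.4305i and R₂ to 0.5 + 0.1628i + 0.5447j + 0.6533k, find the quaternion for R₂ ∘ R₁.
0.3812 + 0.3622i + 0.7729j + 0.3552k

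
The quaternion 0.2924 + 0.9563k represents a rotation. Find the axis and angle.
axis = (0, 0, 1), θ = 146°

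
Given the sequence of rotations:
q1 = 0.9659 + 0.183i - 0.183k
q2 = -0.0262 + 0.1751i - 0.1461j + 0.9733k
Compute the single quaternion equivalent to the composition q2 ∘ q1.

q2 · q1 = 0.1208 + 0.1911i + 0.069j + 0.9716k
0.1208 + 0.1911i + 0.069j + 0.9716k


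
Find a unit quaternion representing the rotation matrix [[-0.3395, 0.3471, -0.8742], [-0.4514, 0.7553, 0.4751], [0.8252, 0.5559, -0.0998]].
0.5736 + 0.0352i - 0.7407j - 0.348k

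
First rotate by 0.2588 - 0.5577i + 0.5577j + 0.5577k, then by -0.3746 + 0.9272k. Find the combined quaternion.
-0.614 - 0.3082i - 0.726j + 0.031k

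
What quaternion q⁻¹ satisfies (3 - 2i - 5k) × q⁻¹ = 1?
0.0789 + 0.0526i + 0.1316k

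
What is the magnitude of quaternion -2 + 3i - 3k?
√22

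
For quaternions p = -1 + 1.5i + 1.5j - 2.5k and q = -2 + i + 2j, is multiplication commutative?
No: pq = -2.5 + i - 7.5j + 6.5k ≠ -2.5 - 9i - 2.5j + 3.5k = qp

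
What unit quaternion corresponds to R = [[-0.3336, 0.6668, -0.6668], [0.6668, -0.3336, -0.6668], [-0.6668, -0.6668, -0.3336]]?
-0.5774i - 0.5774j + 0.5774k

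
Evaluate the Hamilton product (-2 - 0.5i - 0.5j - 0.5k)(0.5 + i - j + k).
-0.5 - 3.25i + 1.75j - 1.25k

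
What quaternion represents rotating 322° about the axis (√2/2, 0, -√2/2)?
-0.9455 + 0.2302i - 0.2302k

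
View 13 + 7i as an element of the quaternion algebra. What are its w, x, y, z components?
13 + 7i + 0j + 0k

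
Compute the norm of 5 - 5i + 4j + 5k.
√91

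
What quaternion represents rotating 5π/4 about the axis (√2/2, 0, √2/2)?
-0.3827 + 0.6533i + 0.6533k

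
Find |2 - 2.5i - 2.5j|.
4.062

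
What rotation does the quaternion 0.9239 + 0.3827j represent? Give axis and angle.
axis = (0, 1, 0), θ = π/4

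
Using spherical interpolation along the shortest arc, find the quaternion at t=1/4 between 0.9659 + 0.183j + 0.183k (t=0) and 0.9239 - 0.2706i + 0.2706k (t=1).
0.966 - 0.0689i + 0.1384j + 0.2073k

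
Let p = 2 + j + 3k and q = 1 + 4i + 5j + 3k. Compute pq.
-12 - 4i + 23j + 5k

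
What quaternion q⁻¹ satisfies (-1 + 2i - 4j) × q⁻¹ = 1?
-0.0476 - 0.0952i + 0.1905j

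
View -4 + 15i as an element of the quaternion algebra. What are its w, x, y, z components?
-4 + 15i + 0j + 0k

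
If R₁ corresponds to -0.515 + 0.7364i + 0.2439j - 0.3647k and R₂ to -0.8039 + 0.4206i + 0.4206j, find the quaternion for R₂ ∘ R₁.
0.0017 - 0.962i - 0.2593j + 0.086k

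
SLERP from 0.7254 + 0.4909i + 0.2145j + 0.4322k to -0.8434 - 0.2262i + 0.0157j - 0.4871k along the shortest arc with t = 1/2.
0.7985 + 0.365i + 0.1012j + 0.4679k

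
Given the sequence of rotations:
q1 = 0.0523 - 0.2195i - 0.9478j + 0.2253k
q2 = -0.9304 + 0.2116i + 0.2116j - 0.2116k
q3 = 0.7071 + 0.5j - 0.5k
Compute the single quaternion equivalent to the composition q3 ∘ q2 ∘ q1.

q2 · q1 = 0.246 + 0.0624i + 0.8917j - 0.3748k
q3 · q2 · q1 = -0.4593 + 0.3026i + 0.7223j - 0.4192k
-0.4593 + 0.3026i + 0.7223j - 0.4192k


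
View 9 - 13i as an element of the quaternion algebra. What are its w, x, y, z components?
9 - 13i + 0j + 0k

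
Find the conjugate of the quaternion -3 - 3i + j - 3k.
-3 + 3i - j + 3k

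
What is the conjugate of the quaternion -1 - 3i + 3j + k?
-1 + 3i - 3j - k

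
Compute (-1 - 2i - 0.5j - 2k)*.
-1 + 2i + 0.5j + 2k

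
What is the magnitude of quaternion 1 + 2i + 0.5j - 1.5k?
2.739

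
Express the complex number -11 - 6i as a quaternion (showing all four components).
-11 - 6i + 0j + 0k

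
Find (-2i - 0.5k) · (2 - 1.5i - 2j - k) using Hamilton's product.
-3.5 - 5i - 1.25j + 3k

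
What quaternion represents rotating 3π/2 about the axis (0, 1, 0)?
-0.7071 + 0.7071j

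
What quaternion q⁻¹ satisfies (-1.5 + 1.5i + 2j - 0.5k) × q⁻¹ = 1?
-0.1714 - 0.1714i - 0.2286j + 0.0571k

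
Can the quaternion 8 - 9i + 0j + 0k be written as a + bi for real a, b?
Yes. The quaternion 8 - 9i has j- and k-coefficients y = z = 0, so it lies in the complex subalgebra spanned by 1 and i.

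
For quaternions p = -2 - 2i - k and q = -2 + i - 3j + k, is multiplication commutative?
No: pq = 7 - i + 7j + 6k ≠ 7 + 5i + 5j - 6k = qp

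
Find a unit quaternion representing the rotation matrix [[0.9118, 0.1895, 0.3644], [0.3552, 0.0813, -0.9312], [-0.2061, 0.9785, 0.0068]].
0.7071 + 0.6752i + 0.2017j + 0.0586k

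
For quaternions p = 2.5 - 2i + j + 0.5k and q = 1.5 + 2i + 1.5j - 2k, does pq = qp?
No: pq = 7.25 - 0.75i + 2.25j - 9.25k ≠ 7.25 + 4.75i + 8.25j + 0.75k = qp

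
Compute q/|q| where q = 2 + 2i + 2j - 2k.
0.5 + 0.5i + 0.5j - 0.5k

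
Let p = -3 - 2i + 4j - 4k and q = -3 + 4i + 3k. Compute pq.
29 + 6i - 22j - 13k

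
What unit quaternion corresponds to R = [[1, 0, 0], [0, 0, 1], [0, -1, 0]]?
0.7071 - 0.7071i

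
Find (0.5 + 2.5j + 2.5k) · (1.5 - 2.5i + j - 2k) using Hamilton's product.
3.25 - 8.75i - 2j + 9k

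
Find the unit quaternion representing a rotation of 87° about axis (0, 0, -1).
0.7254 - 0.6884k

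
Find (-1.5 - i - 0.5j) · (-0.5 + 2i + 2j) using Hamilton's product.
3.75 - 2.5i - 2.75j - k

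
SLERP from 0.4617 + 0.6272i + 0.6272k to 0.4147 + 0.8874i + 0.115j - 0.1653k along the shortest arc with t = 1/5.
0.4813 + 0.7272i + 0.0261j + 0.4887k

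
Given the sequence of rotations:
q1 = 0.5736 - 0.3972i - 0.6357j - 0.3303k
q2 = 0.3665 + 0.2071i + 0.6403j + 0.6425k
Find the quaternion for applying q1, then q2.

q2 · q1 = 0.9117 + 0.1702i - 0.0525j + 0.3702k
0.9117 + 0.1702i - 0.0525j + 0.3702k


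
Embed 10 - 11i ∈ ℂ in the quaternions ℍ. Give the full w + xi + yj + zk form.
10 - 11i + 0j + 0k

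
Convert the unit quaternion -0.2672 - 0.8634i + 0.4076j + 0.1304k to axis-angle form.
axis = (-0.896, 0.423, 0.1353), θ = 211°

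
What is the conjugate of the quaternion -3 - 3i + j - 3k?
-3 + 3i - j + 3k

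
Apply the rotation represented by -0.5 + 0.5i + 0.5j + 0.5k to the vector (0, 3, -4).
(3, -4, 0)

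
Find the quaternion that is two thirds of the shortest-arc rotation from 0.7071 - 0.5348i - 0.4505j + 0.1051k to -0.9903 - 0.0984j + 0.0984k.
0.9744 - 0.2i - 0.098j - 0.0312k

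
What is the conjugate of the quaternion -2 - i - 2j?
-2 + i + 2j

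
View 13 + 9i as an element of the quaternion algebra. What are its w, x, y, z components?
13 + 9i + 0j + 0k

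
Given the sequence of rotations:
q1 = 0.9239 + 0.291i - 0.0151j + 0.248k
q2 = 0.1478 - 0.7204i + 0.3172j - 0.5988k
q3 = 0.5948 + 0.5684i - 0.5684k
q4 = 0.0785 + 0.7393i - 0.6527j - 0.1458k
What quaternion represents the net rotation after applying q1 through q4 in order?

q2 · q1 = 0.4995 - 0.5529i + 0.2952j - 0.598k
q3 · q2 · q1 = 0.2715 + 0.1228i + 0.8298j - 0.4718k
q4 · q3 · q2 · q1 = 0.4033 + 0.6393i + 0.2188j + 0.617k
0.4033 + 0.6393i + 0.2188j + 0.617k


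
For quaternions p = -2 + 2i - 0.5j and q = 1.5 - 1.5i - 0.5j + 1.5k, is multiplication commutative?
No: pq = -0.25 + 5.25i - 2.75j - 4.75k ≠ -0.25 + 6.75i + 3.25j - 1.25k = qp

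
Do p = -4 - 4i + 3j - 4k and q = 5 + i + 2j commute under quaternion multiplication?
No: pq = -22 - 16i + 3j - 31k ≠ -22 - 32i + 11j - 9k = qp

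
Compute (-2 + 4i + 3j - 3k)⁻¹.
-0.0526 - 0.1053i - 0.0789j + 0.0789k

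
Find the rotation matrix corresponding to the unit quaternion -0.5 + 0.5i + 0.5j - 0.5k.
[[0, 0, -1], [1, 0, 0], [0, -1, 0]]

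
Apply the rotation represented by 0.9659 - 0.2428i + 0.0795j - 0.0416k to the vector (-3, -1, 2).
(-2.646, 0.403, 2.615)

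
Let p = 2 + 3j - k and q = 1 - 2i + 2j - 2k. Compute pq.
-6 - 8i + 9j + k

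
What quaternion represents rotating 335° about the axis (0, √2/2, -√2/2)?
-0.9763 + 0.153j - 0.153k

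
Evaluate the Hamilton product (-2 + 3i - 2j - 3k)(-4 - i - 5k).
-4 + 26j + 20k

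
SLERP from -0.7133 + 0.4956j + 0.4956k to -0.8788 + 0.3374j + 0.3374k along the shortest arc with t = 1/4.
-0.7604 + 0.4592j + 0.4592k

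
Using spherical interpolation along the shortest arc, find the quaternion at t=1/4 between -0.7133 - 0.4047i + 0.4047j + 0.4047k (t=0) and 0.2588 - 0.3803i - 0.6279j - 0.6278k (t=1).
-0.6541 - 0.216i + 0.5126j + 0.5126k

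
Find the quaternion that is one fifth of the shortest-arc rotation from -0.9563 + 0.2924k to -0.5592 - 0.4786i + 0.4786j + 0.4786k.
-0.9239 - 0.1072i + 0.1072j + 0.3514k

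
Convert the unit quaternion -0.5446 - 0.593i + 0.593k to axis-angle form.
axis = (-√2/2, 0, √2/2), θ = 246°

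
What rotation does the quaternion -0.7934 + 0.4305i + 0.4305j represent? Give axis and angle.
axis = (√2/2, √2/2, 0), θ = 285°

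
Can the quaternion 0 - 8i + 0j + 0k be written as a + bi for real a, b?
Yes. The quaternion -8i has j- and k-coefficients y = z = 0, so it lies in the complex subalgebra spanned by 1 and i.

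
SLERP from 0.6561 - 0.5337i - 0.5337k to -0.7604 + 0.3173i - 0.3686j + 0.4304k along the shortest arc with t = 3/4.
0.7486 - 0.3795i + 0.2807j - 0.4656k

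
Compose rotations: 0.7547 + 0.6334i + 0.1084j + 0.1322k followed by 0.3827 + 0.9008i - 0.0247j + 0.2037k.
-0.306 + 0.8969i + 0.0328j + 0.3176k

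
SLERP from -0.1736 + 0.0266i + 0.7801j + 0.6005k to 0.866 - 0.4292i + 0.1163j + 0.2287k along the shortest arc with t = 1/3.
0.2705 - 0.1843i + 0.7152j + 0.6176k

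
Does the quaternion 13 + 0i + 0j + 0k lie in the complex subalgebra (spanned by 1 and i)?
Yes. The quaternion 13 has j- and k-coefficients y = z = 0, so it lies in the complex subalgebra spanned by 1 and i.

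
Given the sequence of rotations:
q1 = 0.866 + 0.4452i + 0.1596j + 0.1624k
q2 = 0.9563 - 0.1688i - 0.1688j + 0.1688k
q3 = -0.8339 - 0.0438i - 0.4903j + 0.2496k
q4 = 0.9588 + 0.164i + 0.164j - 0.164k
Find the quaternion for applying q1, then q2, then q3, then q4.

q2 · q1 = 0.9028 + 0.2252i + 0.109j + 0.3497k
q3 · q2 · q1 = -0.7768 - 0.426i - 0.462j + 0.0394k
q4 · q3 · q2 · q1 = -0.5927 - 0.6052i - 0.507j + 0.1593k
-0.5927 - 0.6052i - 0.507j + 0.1593k


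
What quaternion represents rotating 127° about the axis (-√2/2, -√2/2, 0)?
0.4462 - 0.6328i - 0.6328j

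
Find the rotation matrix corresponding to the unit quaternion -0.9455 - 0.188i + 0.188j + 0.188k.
[[0.8586, 0.2848, -0.4262], [-0.4262, 0.8586, -0.2848], [0.2848, 0.4262, 0.8586]]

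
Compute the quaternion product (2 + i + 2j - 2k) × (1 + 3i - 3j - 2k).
1 - 3i - 8j - 15k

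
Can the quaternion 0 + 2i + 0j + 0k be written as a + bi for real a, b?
Yes. The quaternion 2i has j- and k-coefficients y = z = 0, so it lies in the complex subalgebra spanned by 1 and i.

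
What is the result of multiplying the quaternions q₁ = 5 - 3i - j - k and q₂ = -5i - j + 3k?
-13 - 29i + 9j + 13k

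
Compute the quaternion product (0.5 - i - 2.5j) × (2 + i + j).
4.5 - 1.5i - 4.5j + 1.5k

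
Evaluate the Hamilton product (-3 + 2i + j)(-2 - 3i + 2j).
10 + 5i - 8j + 7k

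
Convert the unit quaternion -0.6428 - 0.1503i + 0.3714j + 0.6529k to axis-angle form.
axis = (-0.1962, 0.4848, 0.8523), θ = 260°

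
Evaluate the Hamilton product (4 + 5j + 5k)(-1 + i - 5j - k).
26 + 24i - 20j - 14k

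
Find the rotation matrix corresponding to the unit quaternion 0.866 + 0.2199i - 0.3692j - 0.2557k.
[[0.5966, 0.2805, -0.7519], [-0.6052, 0.7725, -0.1921], [0.527, 0.5697, 0.6307]]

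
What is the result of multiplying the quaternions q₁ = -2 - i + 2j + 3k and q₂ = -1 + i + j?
1 - 4i - j - 6k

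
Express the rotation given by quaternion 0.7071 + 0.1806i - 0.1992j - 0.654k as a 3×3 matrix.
[[0.0652, 0.8529, -0.5179], [-0.9968, 0.0793, 0.0051], [0.0455, 0.516, 0.8554]]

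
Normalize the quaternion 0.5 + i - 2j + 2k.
0.1644 + 0.3288i - 0.6576j + 0.6576k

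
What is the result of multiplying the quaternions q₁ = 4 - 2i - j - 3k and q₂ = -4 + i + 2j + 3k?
-3 + 15i + 15j + 21k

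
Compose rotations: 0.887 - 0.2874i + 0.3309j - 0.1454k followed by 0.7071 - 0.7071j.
0.8612 - 0.1004i - 0.3932j - 0.306k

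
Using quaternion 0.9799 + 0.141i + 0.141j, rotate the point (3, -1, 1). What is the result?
(3.117, -1.117, -0.185)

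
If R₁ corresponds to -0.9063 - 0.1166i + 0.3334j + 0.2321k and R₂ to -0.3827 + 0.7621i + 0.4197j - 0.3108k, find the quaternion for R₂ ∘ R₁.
0.3679 - 0.445i - 0.6486j + 0.4959k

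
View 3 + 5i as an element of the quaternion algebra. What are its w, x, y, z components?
3 + 5i + 0j + 0k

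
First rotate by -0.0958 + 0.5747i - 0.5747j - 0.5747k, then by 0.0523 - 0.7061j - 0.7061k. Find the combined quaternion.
-0.8166 + 0.0301i - 0.3682j + 0.4434k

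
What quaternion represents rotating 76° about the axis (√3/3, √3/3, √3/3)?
0.788 + 0.3555i + 0.3555j + 0.3555k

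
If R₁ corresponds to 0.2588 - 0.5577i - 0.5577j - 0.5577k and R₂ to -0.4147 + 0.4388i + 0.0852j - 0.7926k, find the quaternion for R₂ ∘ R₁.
-0.2571 - 0.1447i + 0.9401j - 0.171k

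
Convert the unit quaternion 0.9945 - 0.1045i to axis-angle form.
axis = (-1, 0, 0), θ = 12°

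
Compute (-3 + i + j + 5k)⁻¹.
-0.0833 - 0.0278i - 0.0278j - 0.1389k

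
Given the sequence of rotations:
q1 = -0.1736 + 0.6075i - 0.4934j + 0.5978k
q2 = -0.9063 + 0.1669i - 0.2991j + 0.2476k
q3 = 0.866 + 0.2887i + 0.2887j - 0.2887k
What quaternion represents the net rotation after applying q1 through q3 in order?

q2 · q1 = -0.2396 - 0.6362i + 0.5497j - 0.4854k
q3 · q2 · q1 = -0.3227 - 0.6016i + 0.7307j - 0.0088k
-0.3227 - 0.6016i + 0.7307j - 0.0088k


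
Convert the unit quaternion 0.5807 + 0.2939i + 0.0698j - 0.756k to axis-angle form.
axis = (0.361, 0.0857, -0.9286), θ = 109°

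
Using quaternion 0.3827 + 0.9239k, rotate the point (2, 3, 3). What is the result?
(-3.536, -0.707, 3)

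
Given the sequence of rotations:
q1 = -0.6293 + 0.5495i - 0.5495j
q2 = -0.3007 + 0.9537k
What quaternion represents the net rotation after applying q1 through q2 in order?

q2 · q1 = 0.1892 + 0.3588i + 0.6893j - 0.6002k
0.1892 + 0.3588i + 0.6893j - 0.6002k


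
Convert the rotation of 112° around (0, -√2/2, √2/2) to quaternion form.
0.5592 - 0.5862j + 0.5862k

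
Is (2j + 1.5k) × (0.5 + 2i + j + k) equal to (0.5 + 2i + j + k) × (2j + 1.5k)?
No: pq = -3.5 + 0.5i + 4j - 3.25k ≠ -3.5 - 0.5i - 2j + 4.75k = qp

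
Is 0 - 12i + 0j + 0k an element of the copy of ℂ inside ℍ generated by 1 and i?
Yes. The quaternion -12i has j- and k-coefficients y = z = 0, so it lies in the complex subalgebra spanned by 1 and i.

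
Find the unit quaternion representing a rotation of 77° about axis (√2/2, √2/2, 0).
0.7826 + 0.4402i + 0.4402j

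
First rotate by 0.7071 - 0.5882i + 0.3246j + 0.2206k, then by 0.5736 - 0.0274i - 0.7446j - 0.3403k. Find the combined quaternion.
0.7062 - 0.4106i - 0.1341j - 0.561k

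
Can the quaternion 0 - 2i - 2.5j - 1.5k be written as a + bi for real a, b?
No. The quaternion -2i - 2.5j - 1.5k has j-coefficient y = -2.5 and k-coefficient z = -1.5, not both zero, so it does not lie in the complex subalgebra spanned by 1 and i.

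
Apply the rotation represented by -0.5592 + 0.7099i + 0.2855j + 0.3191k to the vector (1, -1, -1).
(-0.263, -0.716, 1.555)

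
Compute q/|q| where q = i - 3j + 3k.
0.2294i - 0.6882j + 0.6882k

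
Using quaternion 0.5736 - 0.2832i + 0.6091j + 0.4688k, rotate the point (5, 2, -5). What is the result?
(-4.84, -2.716, -4.817)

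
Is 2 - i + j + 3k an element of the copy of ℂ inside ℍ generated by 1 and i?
No. The quaternion 2 - i + j + 3k has j-coefficient y = 1 and k-coefficient z = 3, not both zero, so it does not lie in the complex subalgebra spanned by 1 and i.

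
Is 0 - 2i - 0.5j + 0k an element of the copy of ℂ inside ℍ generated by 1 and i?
No. The quaternion -2i - 0.5j has j-coefficient y = -0.5 and k-coefficient z = 0, not both zero, so it does not lie in the complex subalgebra spanned by 1 and i.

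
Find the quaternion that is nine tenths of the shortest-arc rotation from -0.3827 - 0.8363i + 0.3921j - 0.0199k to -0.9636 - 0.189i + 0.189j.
-0.9368 - 0.2718i + 0.2204j - 0.0023k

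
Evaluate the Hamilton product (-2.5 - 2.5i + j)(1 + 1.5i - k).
1.25 - 7.25i - 1.5j + k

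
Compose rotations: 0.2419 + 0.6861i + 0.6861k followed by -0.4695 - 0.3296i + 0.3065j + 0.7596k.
-0.4086 - 0.1916i + 0.8214j - 0.3487k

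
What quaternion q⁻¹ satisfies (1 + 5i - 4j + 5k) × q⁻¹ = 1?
0.0149 - 0.0746i + 0.0597j - 0.0746k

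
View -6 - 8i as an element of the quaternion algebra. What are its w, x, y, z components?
-6 - 8i + 0j + 0k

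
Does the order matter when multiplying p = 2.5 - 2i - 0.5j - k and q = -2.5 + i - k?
Yes: pq = -5.25 + 8i - 1.75j + 0.5k ≠ -5.25 + 7i + 4.25j - 0.5k = qp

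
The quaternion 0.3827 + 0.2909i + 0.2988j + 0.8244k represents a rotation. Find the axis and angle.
axis = (0.3149, 0.3234, 0.8923), θ = 3π/4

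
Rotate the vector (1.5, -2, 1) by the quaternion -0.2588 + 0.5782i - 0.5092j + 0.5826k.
(1.216, -0.935, 2.213)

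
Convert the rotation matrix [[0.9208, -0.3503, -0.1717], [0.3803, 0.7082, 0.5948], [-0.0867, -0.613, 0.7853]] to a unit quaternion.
0.9239 - 0.3268i - 0.023j + 0.1977k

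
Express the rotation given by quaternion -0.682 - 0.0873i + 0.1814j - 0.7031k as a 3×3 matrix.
[[-0.0545, -0.9907, -0.1247], [0.9274, -0.0039, -0.3742], [0.3702, -0.136, 0.9189]]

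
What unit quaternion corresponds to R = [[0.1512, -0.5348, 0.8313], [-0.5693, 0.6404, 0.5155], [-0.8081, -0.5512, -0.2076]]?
0.6293 - 0.4238i + 0.6513j - 0.0137k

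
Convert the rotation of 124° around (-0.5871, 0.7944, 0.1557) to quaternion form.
0.4695 - 0.5184i + 0.7014j + 0.1375k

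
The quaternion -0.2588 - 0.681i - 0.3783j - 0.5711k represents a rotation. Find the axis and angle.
axis = (-0.705, -0.3916, -0.5912), θ = 7π/6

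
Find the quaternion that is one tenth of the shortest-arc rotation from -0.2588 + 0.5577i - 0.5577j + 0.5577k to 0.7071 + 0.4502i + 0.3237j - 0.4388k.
-0.3361 + 0.47i - 0.5697j + 0.5845k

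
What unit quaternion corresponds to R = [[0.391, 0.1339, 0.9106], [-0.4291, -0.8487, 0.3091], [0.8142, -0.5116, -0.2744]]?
-0.2588 + 0.7928i - 0.0931j + 0.5439k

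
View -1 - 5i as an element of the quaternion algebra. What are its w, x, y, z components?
-1 - 5i + 0j + 0k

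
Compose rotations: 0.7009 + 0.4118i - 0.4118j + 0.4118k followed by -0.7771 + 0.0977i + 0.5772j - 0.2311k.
-0.252 - 0.109i + 0.5892j - 0.7599k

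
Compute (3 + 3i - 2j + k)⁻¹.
0.1304 - 0.1304i + 0.087j - 0.0435k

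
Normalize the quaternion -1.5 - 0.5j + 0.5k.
-0.9045 - 0.3015j + 0.3015k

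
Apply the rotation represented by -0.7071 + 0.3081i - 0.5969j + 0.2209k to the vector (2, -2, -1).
(-0.49, -2.958, -0.115)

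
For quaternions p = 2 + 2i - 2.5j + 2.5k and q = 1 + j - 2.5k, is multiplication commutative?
No: pq = 10.75 + 5.75i + 4.5j - 0.5k ≠ 10.75 - 1.75i - 5.5j - 4.5k = qp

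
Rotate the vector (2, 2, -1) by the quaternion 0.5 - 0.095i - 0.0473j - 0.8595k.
(0.657, -2.868, -0.584)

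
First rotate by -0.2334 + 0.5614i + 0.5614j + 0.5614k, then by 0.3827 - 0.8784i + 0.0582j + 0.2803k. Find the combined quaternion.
0.2138 + 0.2952i + 0.8518j - 0.3764k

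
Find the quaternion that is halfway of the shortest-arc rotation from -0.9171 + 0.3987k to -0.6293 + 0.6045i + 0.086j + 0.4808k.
-0.8222 + 0.3214i + 0.0457j + 0.4676k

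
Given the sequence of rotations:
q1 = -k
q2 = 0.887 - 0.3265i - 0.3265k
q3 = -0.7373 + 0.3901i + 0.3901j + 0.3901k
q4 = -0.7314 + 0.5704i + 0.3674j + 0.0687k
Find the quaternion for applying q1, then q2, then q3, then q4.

q2 · q1 = -0.3265 - 0.3265j - 0.887k
q3 · q2 · q1 = 0.7141 - 0.346i + 0.4594j + 0.3992k
q4 · q3 · q2 · q1 = -0.5211 + 0.7755i - 0.3251j + 0.1462k
-0.5211 + 0.7755i - 0.3251j + 0.1462k


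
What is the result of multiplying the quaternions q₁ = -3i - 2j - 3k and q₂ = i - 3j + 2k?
3 - 13i + 3j + 11k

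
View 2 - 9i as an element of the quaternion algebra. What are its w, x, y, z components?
2 - 9i + 0j + 0k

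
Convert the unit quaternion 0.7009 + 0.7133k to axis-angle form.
axis = (0, 0, 1), θ = 91°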